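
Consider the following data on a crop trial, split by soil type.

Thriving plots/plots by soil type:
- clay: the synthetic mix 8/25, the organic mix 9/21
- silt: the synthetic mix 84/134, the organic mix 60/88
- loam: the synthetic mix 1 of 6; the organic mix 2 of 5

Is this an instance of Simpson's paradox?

No

Clay: the synthetic mix 8/25 = 32.0%, the organic mix 9/21 = 42.9% → the organic mix
Silt: the synthetic mix 84/134 = 62.7%, the organic mix 60/88 = 68.2% → the organic mix
Loam: the synthetic mix 1/6 = 16.7%, the organic mix 2/5 = 40.0% → the organic mix
Overall: the synthetic mix 93/165 = 56.4%, the organic mix 71/114 = 62.3% → the organic mix
The organic mix wins overall and in every soil group — no reversal.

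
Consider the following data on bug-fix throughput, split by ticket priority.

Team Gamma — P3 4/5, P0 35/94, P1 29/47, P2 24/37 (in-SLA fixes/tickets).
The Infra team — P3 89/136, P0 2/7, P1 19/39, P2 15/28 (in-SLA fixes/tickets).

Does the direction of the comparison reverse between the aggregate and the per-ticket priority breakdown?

Yes

P3: Team Gamma 4/5 = 80.0%, the Infra team 89/136 = 65.4% → Team Gamma
P0: Team Gamma 35/94 = 37.2%, the Infra team 2/7 = 28.6% → Team Gamma
P1: Team Gamma 29/47 = 61.7%, the Infra team 19/39 = 48.7% → Team Gamma
P2: Team Gamma 24/37 = 64.9%, the Infra team 15/28 = 53.6% → Team Gamma
Overall: Team Gamma 92/183 = 50.3%, the Infra team 125/210 = 59.5% → the Infra team
Team Gamma wins each ticket group but the Infra team wins overall — the comparison reverses. Team Gamma's tickets skew toward P0, which has a lower base rate.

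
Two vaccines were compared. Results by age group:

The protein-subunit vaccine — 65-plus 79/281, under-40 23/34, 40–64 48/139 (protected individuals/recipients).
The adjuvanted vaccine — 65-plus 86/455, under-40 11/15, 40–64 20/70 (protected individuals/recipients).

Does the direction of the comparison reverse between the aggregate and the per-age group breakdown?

65-plus: the protein-subunit vaccine 79/281 = 28.1%, the adjuvanted vaccine 86/455 = 18.9% → the protein-subunit vaccine
Under-40: the protein-subunit vaccine 23/34 = 67.6%, the adjuvanted vaccine 11/15 = 73.3% → the adjuvanted vaccine
40–64: the protein-subunit vaccine 48/139 = 34.5%, the adjuvanted vaccine 20/70 = 28.6% → the protein-subunit vaccine
Overall: the protein-subunit vaccine 150/454 = 33.0%, the adjuvanted vaccine 117/540 = 21.7% → the protein-subunit vaccine
Neither sweeps: the protein-subunit vaccine wins 2 of 3 groups, the adjuvanted vaccine wins 1. The protein-subunit vaccine wins overall but not every group — no Simpson reversal.

No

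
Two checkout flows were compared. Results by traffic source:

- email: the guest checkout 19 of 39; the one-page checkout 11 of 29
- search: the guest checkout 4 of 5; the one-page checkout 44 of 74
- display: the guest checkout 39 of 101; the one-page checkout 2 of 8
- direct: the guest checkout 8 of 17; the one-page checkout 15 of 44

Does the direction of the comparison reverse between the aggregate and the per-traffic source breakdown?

Yes

Email: the guest checkout 19/39 = 48.7%, the one-page checkout 11/29 = 37.9% → the guest checkout
Search: the guest checkout 4/5 = 80.0%, the one-page checkout 44/74 = 59.5% → the guest checkout
Display: the guest checkout 39/101 = 38.6%, the one-page checkout 2/8 = 25.0% → the guest checkout
Direct: the guest checkout 8/17 = 47.1%, the one-page checkout 15/44 = 34.1% → the guest checkout
Overall: the guest checkout 70/162 = 43.2%, the one-page checkout 72/155 = 46.5% → the one-page checkout
The guest checkout wins each traffic group but the one-page checkout wins overall — the comparison reverses. The guest checkout's sessions skew toward display, which has a lower base rate.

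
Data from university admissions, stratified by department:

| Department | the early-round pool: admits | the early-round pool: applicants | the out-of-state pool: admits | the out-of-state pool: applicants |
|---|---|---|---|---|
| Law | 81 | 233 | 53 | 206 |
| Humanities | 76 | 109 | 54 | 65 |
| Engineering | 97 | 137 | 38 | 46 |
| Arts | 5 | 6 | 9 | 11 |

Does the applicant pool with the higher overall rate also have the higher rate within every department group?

No

Law: the early-round pool 81/233 = 34.8%, the out-of-state pool 53/206 = 25.7% → the early-round pool
Humanities: the early-round pool 76/109 = 69.7%, the out-of-state pool 54/65 = 83.1% → the out-of-state pool
Engineering: the early-round pool 97/137 = 70.8%, the out-of-state pool 38/46 = 82.6% → the out-of-state pool
Arts: the early-round pool 5/6 = 83.3%, the out-of-state pool 9/11 = 81.8% → the early-round pool
Overall: the early-round pool 259/485 = 53.4%, the out-of-state pool 154/328 = 47.0% → the early-round pool
Neither sweeps: the early-round pool wins 2 of 4 groups, the out-of-state pool wins 2. The early-round pool wins overall but not every group — no Simpson reversal.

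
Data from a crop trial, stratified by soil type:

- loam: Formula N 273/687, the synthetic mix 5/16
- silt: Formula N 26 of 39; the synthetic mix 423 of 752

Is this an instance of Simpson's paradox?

Yes

Loam: Formula N 273/687 = 39.7%, the synthetic mix 5/16 = 31.2% → Formula N
Silt: Formula N 26/39 = 66.7%, the synthetic mix 423/752 = 56.2% → Formula N
Overall: Formula N 299/726 = 41.2%, the synthetic mix 428/768 = 55.7% → the synthetic mix
Formula N wins each soil group but the synthetic mix wins overall — the comparison reverses. Formula N's plots skew toward loam, which has a lower base rate.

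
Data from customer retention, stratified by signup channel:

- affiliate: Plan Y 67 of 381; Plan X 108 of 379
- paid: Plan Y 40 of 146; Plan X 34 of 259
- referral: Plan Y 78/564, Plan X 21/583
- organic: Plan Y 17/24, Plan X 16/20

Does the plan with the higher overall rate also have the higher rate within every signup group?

No

Affiliate: Plan Y 67/381 = 17.6%, Plan X 108/379 = 28.5% → Plan X
Paid: Plan Y 40/146 = 27.4%, Plan X 34/259 = 13.1% → Plan Y
Referral: Plan Y 78/564 = 13.8%, Plan X 21/583 = 3.6% → Plan Y
Organic: Plan Y 17/24 = 70.8%, Plan X 16/20 = 80.0% → Plan X
Overall: Plan Y 202/1115 = 18.1%, Plan X 179/1241 = 14.4% → Plan Y
Neither sweeps: Plan Y wins 2 of 4 groups, Plan X wins 2. Plan Y wins overall but not every group — no Simpson reversal.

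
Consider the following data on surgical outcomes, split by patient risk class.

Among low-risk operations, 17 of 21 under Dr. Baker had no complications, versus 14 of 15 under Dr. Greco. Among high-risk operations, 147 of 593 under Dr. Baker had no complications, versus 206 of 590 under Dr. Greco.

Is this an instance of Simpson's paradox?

No

Low-risk: Dr. Baker 17/21 = 81.0%, Dr. Greco 14/15 = 93.3% → Dr. Greco
High-risk: Dr. Baker 147/593 = 24.8%, Dr. Greco 206/590 = 34.9% → Dr. Greco
Overall: Dr. Baker 164/614 = 26.7%, Dr. Greco 220/605 = 36.4% → Dr. Greco
Dr. Greco wins overall and in every patient risk group — no reversal.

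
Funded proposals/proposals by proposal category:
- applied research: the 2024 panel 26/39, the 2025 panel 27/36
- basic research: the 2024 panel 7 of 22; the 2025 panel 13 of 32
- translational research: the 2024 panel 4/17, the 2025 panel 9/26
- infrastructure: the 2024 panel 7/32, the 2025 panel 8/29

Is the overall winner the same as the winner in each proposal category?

Applied research: the 2024 panel 26/39 = 66.7%, the 2025 panel 27/36 = 75.0% → the 2025 panel
Basic research: the 2024 panel 7/22 = 31.8%, the 2025 panel 13/32 = 40.6% → the 2025 panel
Translational research: the 2024 panel 4/17 = 23.5%, the 2025 panel 9/26 = 34.6% → the 2025 panel
Infrastructure: the 2024 panel 7/32 = 21.9%, the 2025 panel 8/29 = 27.6% → the 2025 panel
Overall: the 2024 panel 44/110 = 40.0%, the 2025 panel 57/123 = 46.3% → the 2025 panel
The 2025 panel wins overall and in every proposal group — no reversal.

Yes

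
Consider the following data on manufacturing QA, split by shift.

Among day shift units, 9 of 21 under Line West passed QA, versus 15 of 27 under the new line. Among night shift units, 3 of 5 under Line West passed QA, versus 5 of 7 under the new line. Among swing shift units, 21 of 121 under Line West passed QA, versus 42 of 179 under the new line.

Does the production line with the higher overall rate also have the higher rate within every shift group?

Day shift: Line West 9/21 = 42.9%, the new line 15/27 = 55.6% → the new line
Night shift: Line West 3/5 = 60.0%, the new line 5/7 = 71.4% → the new line
Swing shift: Line West 21/121 = 17.4%, the new line 42/179 = 23.5% → the new line
Overall: Line West 33/147 = 22.4%, the new line 62/213 = 29.1% → the new line
The new line wins overall and in every shift group — no reversal.

Yes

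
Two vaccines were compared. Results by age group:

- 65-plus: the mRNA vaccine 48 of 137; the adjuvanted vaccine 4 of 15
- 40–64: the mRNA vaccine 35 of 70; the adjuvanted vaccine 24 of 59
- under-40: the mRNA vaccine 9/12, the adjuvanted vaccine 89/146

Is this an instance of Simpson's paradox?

65-plus: the mRNA vaccine 48/137 = 35.0%, the adjuvanted vaccine 4/15 = 26.7% → the mRNA vaccine
40–64: the mRNA vaccine 35/70 = 50.0%, the adjuvanted vaccine 24/59 = 40.7% → the mRNA vaccine
Under-40: the mRNA vaccine 9/12 = 75.0%, the adjuvanted vaccine 89/146 = 61.0% → the mRNA vaccine
Overall: the mRNA vaccine 92/219 = 42.0%, the adjuvanted vaccine 117/220 = 53.2% → the adjuvanted vaccine
The mRNA vaccine wins each age group but the adjuvanted vaccine wins overall — the comparison reverses. The mRNA vaccine's recipients skew toward 65-plus, which has a lower base rate.

Yes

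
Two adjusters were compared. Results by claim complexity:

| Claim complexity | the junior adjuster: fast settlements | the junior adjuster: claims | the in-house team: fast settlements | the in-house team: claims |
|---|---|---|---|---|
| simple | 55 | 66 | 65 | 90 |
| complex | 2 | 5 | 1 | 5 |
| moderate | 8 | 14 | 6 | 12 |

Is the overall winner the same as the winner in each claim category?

Yes

Simple: the junior adjuster 55/66 = 83.3%, the in-house team 65/90 = 72.2% → the junior adjuster
Complex: the junior adjuster 2/5 = 40.0%, the in-house team 1/5 = 20.0% → the junior adjuster
Moderate: the junior adjuster 8/14 = 57.1%, the in-house team 6/12 = 50.0% → the junior adjuster
Overall: the junior adjuster 65/85 = 76.5%, the in-house team 72/107 = 67.3% → the junior adjuster
The junior adjuster wins overall and in every claim group — no reversal.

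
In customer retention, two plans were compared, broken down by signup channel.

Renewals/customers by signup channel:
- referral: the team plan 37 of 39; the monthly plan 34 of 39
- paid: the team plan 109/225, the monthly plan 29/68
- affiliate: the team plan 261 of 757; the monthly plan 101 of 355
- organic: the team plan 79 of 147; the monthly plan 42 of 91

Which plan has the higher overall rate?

Referral: the team plan 37/39 = 94.9%, the monthly plan 34/39 = 87.2% → the team plan
Paid: the team plan 109/225 = 48.4%, the monthly plan 29/68 = 42.6% → the team plan
Affiliate: the team plan 261/757 = 34.5%, the monthly plan 101/355 = 28.5% → the team plan
Organic: the team plan 79/147 = 53.7%, the monthly plan 42/91 = 46.2% → the team plan
Overall: the team plan 486/1168 = 41.6%, the monthly plan 206/553 = 37.3% → the team plan

the team plan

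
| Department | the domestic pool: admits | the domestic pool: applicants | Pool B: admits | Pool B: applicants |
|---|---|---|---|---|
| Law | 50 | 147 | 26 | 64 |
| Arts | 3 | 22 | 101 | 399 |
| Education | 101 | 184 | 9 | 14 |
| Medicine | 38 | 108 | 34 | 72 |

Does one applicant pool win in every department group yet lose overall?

Yes

Law: the domestic pool 50/147 = 34.0%, Pool B 26/64 = 40.6% → Pool B
Arts: the domestic pool 3/22 = 13.6%, Pool B 101/399 = 25.3% → Pool B
Education: the domestic pool 101/184 = 54.9%, Pool B 9/14 = 64.3% → Pool B
Medicine: the domestic pool 38/108 = 35.2%, Pool B 34/72 = 47.2% → Pool B
Overall: the domestic pool 192/461 = 41.6%, Pool B 170/549 = 31.0% → the domestic pool
Pool B wins each department group but the domestic pool wins overall — the comparison reverses. Pool B's applicants skew toward Arts, which has a lower base rate.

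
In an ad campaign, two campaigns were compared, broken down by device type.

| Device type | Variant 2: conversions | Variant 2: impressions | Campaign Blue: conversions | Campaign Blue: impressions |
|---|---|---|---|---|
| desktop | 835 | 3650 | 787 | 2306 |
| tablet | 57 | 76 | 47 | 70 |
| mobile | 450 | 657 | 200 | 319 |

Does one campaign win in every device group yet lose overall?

Desktop: Variant 2 835/3650 = 22.9%, Campaign Blue 787/2306 = 34.1% → Campaign Blue
Tablet: Variant 2 57/76 = 75.0%, Campaign Blue 47/70 = 67.1% → Variant 2
Mobile: Variant 2 450/657 = 68.5%, Campaign Blue 200/319 = 62.7% → Variant 2
Overall: Variant 2 1342/4383 = 30.6%, Campaign Blue 1034/2695 = 38.4% → Campaign Blue
Neither sweeps: Variant 2 wins 2 of 3 groups, Campaign Blue wins 1. Campaign Blue wins overall but not every group — no Simpson reversal.

No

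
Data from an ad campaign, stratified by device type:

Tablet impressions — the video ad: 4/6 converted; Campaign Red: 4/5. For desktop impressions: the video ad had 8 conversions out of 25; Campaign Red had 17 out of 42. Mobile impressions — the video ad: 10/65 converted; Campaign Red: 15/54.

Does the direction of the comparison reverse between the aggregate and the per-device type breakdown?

Tablet: the video ad 4/6 = 66.7%, Campaign Red 4/5 = 80.0% → Campaign Red
Desktop: the video ad 8/25 = 32.0%, Campaign Red 17/42 = 40.5% → Campaign Red
Mobile: the video ad 10/65 = 15.4%, Campaign Red 15/54 = 27.8% → Campaign Red
Overall: the video ad 22/96 = 22.9%, Campaign Red 36/101 = 35.6% → Campaign Red
Campaign Red wins overall and in every device group — no reversal.

No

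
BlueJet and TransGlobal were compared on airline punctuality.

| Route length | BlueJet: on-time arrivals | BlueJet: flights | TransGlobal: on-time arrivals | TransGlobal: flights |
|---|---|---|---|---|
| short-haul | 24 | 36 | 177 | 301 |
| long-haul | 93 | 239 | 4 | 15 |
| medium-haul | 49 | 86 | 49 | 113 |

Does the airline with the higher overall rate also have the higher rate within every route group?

No

Short-haul: BlueJet 24/36 = 66.7%, TransGlobal 177/301 = 58.8% → BlueJet
Long-haul: BlueJet 93/239 = 38.9%, TransGlobal 4/15 = 26.7% → BlueJet
Medium-haul: BlueJet 49/86 = 57.0%, TransGlobal 49/113 = 43.4% → BlueJet
Overall: BlueJet 166/361 = 46.0%, TransGlobal 230/429 = 53.6% → TransGlobal
BlueJet wins each route group but TransGlobal wins overall — the comparison reverses. BlueJet's flights skew toward long-haul, which has a lower base rate.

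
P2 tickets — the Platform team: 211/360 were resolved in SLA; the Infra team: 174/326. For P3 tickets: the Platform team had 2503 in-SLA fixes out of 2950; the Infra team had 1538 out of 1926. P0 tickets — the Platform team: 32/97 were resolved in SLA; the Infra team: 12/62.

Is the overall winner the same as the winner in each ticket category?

P2: the Platform team 211/360 = 58.6%, the Infra team 174/326 = 53.4% → the Platform team
P3: the Platform team 2503/2950 = 84.8%, the Infra team 1538/1926 = 79.9% → the Platform team
P0: the Platform team 32/97 = 33.0%, the Infra team 12/62 = 19.4% → the Platform team
Overall: the Platform team 2746/3407 = 80.6%, the Infra team 1724/2314 = 74.5% → the Platform team
The Platform team wins overall and in every ticket group — no reversal.

Yes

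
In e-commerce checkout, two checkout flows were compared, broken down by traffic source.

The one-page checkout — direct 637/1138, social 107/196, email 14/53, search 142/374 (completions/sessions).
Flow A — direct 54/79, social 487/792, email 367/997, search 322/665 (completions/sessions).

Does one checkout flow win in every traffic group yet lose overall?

Yes

Direct: the one-page checkout 637/1138 = 56.0%, Flow A 54/79 = 68.4% → Flow A
Social: the one-page checkout 107/196 = 54.6%, Flow A 487/792 = 61.5% → Flow A
Email: the one-page checkout 14/53 = 26.4%, Flow A 367/997 = 36.8% → Flow A
Search: the one-page checkout 142/374 = 38.0%, Flow A 322/665 = 48.4% → Flow A
Overall: the one-page checkout 900/1761 = 51.1%, Flow A 1230/2533 = 48.6% → the one-page checkout
Flow A wins each traffic group but the one-page checkout wins overall — the comparison reverses. Flow A's sessions skew toward email, which has a lower base rate.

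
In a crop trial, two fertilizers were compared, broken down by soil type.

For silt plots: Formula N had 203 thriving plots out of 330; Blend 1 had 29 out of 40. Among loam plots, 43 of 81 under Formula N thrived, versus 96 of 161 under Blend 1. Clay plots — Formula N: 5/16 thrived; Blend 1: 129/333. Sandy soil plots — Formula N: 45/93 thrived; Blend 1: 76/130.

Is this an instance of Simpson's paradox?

Silt: Formula N 203/330 = 61.5%, Blend 1 29/40 = 72.5% → Blend 1
Loam: Formula N 43/81 = 53.1%, Blend 1 96/161 = 59.6% → Blend 1
Clay: Formula N 5/16 = 31.2%, Blend 1 129/333 = 38.7% → Blend 1
Sandy soil: Formula N 45/93 = 48.4%, Blend 1 76/130 = 58.5% → Blend 1
Overall: Formula N 296/520 = 56.9%, Blend 1 330/664 = 49.7% → Formula N
Blend 1 wins each soil group but Formula N wins overall — the comparison reverses. Blend 1's plots skew toward clay, which has a lower base rate.

Yes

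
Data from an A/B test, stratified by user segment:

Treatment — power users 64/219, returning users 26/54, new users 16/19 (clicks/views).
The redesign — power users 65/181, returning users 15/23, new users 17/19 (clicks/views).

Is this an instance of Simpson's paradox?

Power users: Treatment 64/219 = 29.2%, the redesign 65/181 = 35.9% → the redesign
Returning users: Treatment 26/54 = 48.1%, the redesign 15/23 = 65.2% → the redesign
New users: Treatment 16/19 = 84.2%, the redesign 17/19 = 89.5% → the redesign
Overall: Treatment 106/292 = 36.3%, the redesign 97/223 = 43.5% → the redesign
The redesign wins overall and in every user group — no reversal.

No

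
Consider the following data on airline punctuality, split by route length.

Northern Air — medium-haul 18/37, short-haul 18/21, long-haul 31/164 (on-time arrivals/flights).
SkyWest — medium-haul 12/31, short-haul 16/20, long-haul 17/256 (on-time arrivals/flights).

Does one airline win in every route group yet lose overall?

No

Medium-haul: Northern Air 18/37 = 48.6%, SkyWest 12/31 = 38.7% → Northern Air
Short-haul: Northern Air 18/21 = 85.7%, SkyWest 16/20 = 80.0% → Northern Air
Long-haul: Northern Air 31/164 = 18.9%, SkyWest 17/256 = 6.6% → Northern Air
Overall: Northern Air 67/222 = 30.2%, SkyWest 45/307 = 14.7% → Northern Air
Northern Air wins overall and in every route group — no reversal.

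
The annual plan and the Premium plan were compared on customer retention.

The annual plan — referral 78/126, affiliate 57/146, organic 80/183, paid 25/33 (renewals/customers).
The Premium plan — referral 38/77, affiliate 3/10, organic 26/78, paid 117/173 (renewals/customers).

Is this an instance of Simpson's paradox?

Referral: the annual plan 78/126 = 61.9%, the Premium plan 38/77 = 49.4% → the annual plan
Affiliate: the annual plan 57/146 = 39.0%, the Premium plan 3/10 = 30.0% → the annual plan
Organic: the annual plan 80/183 = 43.7%, the Premium plan 26/78 = 33.3% → the annual plan
Paid: the annual plan 25/33 = 75.8%, the Premium plan 117/173 = 67.6% → the annual plan
Overall: the annual plan 240/488 = 49.2%, the Premium plan 184/338 = 54.4% → the Premium plan
The annual plan wins each signup group but the Premium plan wins overall — the comparison reverses. The annual plan's customers skew toward affiliate, which has a lower base rate.

Yes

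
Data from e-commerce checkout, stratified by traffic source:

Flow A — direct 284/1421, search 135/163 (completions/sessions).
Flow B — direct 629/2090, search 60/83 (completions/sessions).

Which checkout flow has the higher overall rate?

Flow B

Direct: Flow A 284/1421 = 20.0%, Flow B 629/2090 = 30.1% → Flow B
Search: Flow A 135/163 = 82.8%, Flow B 60/83 = 72.3% → Flow A
Overall: Flow A 419/1584 = 26.5%, Flow B 689/2173 = 31.7% → Flow B
(Neither sweeps every traffic group, but Flow B has the higher pooled rate.)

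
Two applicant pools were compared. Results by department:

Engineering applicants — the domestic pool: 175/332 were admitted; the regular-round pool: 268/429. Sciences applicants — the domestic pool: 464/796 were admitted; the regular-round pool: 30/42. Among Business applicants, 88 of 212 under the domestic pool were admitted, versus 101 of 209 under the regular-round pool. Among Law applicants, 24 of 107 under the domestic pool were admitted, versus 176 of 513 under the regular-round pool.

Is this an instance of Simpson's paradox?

Yes

Engineering: the domestic pool 175/332 = 52.7%, the regular-round pool 268/429 = 62.5% → the regular-round pool
Sciences: the domestic pool 464/796 = 58.3%, the regular-round pool 30/42 = 71.4% → the regular-round pool
Business: the domestic pool 88/212 = 41.5%, the regular-round pool 101/209 = 48.3% → the regular-round pool
Law: the domestic pool 24/107 = 22.4%, the regular-round pool 176/513 = 34.3% → the regular-round pool
Overall: the domestic pool 751/1447 = 51.9%, the regular-round pool 575/1193 = 48.2% → the domestic pool
The regular-round pool wins each department group but the domestic pool wins overall — the comparison reverses. The regular-round pool's applicants skew toward Law, which has a lower base rate.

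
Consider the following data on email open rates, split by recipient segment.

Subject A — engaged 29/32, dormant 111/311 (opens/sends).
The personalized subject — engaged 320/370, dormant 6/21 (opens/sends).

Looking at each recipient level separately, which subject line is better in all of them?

Subject A

Engaged: Subject A 29/32 = 90.6%, the personalized subject 320/370 = 86.5% → Subject A
Dormant: Subject A 111/311 = 35.7%, the personalized subject 6/21 = 28.6% → Subject A
Subject A has the higher rate in both groups.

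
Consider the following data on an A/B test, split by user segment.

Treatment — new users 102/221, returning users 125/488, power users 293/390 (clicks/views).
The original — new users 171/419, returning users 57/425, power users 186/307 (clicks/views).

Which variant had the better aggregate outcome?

New users: Treatment 102/221 = 46.2%, the original 171/419 = 40.8% → Treatment
Returning users: Treatment 125/488 = 25.6%, the original 57/425 = 13.4% → Treatment
Power users: Treatment 293/390 = 75.1%, the original 186/307 = 60.6% → Treatment
Overall: Treatment 520/1099 = 47.3%, the original 414/1151 = 36.0% → Treatment

Treatment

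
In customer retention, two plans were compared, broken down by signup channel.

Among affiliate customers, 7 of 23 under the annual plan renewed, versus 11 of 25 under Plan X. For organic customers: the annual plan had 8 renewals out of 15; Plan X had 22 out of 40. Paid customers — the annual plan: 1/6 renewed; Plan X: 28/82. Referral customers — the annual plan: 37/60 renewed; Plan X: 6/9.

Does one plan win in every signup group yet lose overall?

Yes

Affiliate: the annual plan 7/23 = 30.4%, Plan X 11/25 = 44.0% → Plan X
Organic: the annual plan 8/15 = 53.3%, Plan X 22/40 = 55.0% → Plan X
Paid: the annual plan 1/6 = 16.7%, Plan X 28/82 = 34.1% → Plan X
Referral: the annual plan 37/60 = 61.7%, Plan X 6/9 = 66.7% → Plan X
Overall: the annual plan 53/104 = 51.0%, Plan X 67/156 = 42.9% → the annual plan
Plan X wins each signup group but the annual plan wins overall — the comparison reverses. Plan X's customers skew toward paid, which has a lower base rate.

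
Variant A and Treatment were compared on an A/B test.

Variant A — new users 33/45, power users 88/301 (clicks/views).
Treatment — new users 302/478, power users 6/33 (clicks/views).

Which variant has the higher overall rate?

New users: Variant A 33/45 = 73.3%, Treatment 302/478 = 63.2% → Variant A
Power users: Variant A 88/301 = 29.2%, Treatment 6/33 = 18.2% → Variant A
Overall: Variant A 121/346 = 35.0%, Treatment 308/511 = 60.3% → Treatment
(Variant A wins every user group but Treatment wins overall — Variant A's views skew toward the low-rate power users group.)

Treatment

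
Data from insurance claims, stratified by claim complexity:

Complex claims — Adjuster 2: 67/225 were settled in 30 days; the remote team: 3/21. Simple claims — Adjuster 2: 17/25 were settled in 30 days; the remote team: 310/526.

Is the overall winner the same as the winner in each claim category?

Complex: Adjuster 2 67/225 = 29.8%, the remote team 3/21 = 14.3% → Adjuster 2
Simple: Adjuster 2 17/25 = 68.0%, the remote team 310/526 = 58.9% → Adjuster 2
Overall: Adjuster 2 84/250 = 33.6%, the remote team 313/547 = 57.2% → the remote team
Adjuster 2 wins each claim group but the remote team wins overall — the comparison reverses. Adjuster 2's claims skew toward complex, which has a lower base rate.

No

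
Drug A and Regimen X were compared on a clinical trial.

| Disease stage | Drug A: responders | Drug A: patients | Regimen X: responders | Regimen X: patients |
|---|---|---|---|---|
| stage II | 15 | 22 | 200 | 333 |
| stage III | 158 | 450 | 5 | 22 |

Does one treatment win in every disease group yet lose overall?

Stage II: Drug A 15/22 = 68.2%, Regimen X 200/333 = 60.1% → Drug A
Stage III: Drug A 158/450 = 35.1%, Regimen X 5/22 = 22.7% → Drug A
Overall: Drug A 173/472 = 36.7%, Regimen X 205/355 = 57.7% → Regimen X
Drug A wins each disease group but Regimen X wins overall — the comparison reverses. Drug A's patients skew toward stage III, which has a lower base rate.

Yes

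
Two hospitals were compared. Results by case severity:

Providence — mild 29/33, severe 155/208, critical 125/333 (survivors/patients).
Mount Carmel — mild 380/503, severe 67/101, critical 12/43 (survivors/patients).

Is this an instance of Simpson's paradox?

Yes

Mild: Providence 29/33 = 87.9%, Mount Carmel 380/503 = 75.5% → Providence
Severe: Providence 155/208 = 74.5%, Mount Carmel 67/101 = 66.3% → Providence
Critical: Providence 125/333 = 37.5%, Mount Carmel 12/43 = 27.9% → Providence
Overall: Providence 309/574 = 53.8%, Mount Carmel 459/647 = 70.9% → Mount Carmel
Providence wins each case group but Mount Carmel wins overall — the comparison reverses. Providence's patients skew toward critical, which has a lower base rate.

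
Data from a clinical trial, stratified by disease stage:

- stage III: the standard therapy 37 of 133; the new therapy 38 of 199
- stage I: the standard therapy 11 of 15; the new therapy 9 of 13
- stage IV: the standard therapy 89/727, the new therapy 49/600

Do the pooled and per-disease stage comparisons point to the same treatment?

Stage III: the standard therapy 37/133 = 27.8%, the new therapy 38/199 = 19.1% → the standard therapy
Stage I: the standard therapy 11/15 = 73.3%, the new therapy 9/13 = 69.2% → the standard therapy
Stage IV: the standard therapy 89/727 = 12.2%, the new therapy 49/600 = 8.2% → the standard therapy
Overall: the standard therapy 137/875 = 15.7%, the new therapy 96/812 = 11.8% → the standard therapy
The standard therapy wins overall and in every disease group — no reversal.

Yes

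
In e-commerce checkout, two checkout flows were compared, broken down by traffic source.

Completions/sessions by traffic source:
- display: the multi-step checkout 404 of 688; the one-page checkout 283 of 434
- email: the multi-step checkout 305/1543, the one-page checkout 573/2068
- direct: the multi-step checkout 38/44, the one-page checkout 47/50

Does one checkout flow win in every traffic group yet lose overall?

Display: the multi-step checkout 404/688 = 58.7%, the one-page checkout 283/434 = 65.2% → the one-page checkout
Email: the multi-step checkout 305/1543 = 19.8%, the one-page checkout 573/2068 = 27.7% → the one-page checkout
Direct: the multi-step checkout 38/44 = 86.4%, the one-page checkout 47/50 = 94.0% → the one-page checkout
Overall: the multi-step checkout 747/2275 = 32.8%, the one-page checkout 903/2552 = 35.4% → the one-page checkout
The one-page checkout wins overall and in every traffic group — no reversal.

No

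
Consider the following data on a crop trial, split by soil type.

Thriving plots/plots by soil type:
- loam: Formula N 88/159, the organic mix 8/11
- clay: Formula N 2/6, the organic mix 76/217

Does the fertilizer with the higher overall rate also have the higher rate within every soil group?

No

Loam: Formula N 88/159 = 55.3%, the organic mix 8/11 = 72.7% → the organic mix
Clay: Formula N 2/6 = 33.3%, the organic mix 76/217 = 35.0% → the organic mix
Overall: Formula N 90/165 = 54.5%, the organic mix 84/228 = 36.8% → Formula N
The organic mix wins each soil group but Formula N wins overall — the comparison reverses. The organic mix's plots skew toward clay, which has a lower base rate.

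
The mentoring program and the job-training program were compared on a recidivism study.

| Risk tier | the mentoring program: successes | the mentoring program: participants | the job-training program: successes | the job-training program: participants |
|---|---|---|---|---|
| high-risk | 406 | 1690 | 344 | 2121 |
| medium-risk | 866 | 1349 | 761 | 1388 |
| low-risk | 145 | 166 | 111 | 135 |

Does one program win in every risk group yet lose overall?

No

High-risk: the mentoring program 406/1690 = 24.0%, the job-training program 344/2121 = 16.2% → the mentoring program
Medium-risk: the mentoring program 866/1349 = 64.2%, the job-training program 761/1388 = 54.8% → the mentoring program
Low-risk: the mentoring program 145/166 = 87.3%, the job-training program 111/135 = 82.2% → the mentoring program
Overall: the mentoring program 1417/3205 = 44.2%, the job-training program 1216/3644 = 33.4% → the mentoring program
The mentoring program wins overall and in every risk group — no reversal.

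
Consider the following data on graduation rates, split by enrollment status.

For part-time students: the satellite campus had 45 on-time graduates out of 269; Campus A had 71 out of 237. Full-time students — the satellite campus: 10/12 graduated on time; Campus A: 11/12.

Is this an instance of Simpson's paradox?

Part-time: the satellite campus 45/269 = 16.7%, Campus A 71/237 = 30.0% → Campus A
Full-time: the satellite campus 10/12 = 83.3%, Campus A 11/12 = 91.7% → Campus A
Overall: the satellite campus 55/281 = 19.6%, Campus A 82/249 = 32.9% → Campus A
Campus A wins overall and in every enrollment group — no reversal.

No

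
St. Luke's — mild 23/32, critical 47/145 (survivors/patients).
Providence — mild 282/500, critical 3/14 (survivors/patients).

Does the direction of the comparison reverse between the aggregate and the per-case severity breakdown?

Yes

Mild: St. Luke's 23/32 = 71.9%, Providence 282/500 = 56.4% → St. Luke's
Critical: St. Luke's 47/145 = 32.4%, Providence 3/14 = 21.4% → St. Luke's
Overall: St. Luke's 70/177 = 39.5%, Providence 285/514 = 55.4% → Providence
St. Luke's wins each case group but Providence wins overall — the comparison reverses. St. Luke's's patients skew toward critical, which has a lower base rate.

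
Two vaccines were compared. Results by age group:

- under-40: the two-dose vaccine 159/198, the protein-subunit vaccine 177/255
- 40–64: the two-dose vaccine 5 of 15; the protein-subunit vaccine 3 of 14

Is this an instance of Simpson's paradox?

No

Under-40: the two-dose vaccine 159/198 = 80.3%, the protein-subunit vaccine 177/255 = 69.4% → the two-dose vaccine
40–64: the two-dose vaccine 5/15 = 33.3%, the protein-subunit vaccine 3/14 = 21.4% → the two-dose vaccine
Overall: the two-dose vaccine 164/213 = 77.0%, the protein-subunit vaccine 180/269 = 66.9% → the two-dose vaccine
The two-dose vaccine wins overall and in every age group — no reversal.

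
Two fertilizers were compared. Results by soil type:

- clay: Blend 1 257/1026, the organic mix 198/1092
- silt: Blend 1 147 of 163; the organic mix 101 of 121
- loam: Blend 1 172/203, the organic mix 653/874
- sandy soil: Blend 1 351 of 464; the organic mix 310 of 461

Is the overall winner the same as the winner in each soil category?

Yes

Clay: Blend 1 257/1026 = 25.0%, the organic mix 198/1092 = 18.1% → Blend 1
Silt: Blend 1 147/163 = 90.2%, the organic mix 101/121 = 83.5% → Blend 1
Loam: Blend 1 172/203 = 84.7%, the organic mix 653/874 = 74.7% → Blend 1
Sandy soil: Blend 1 351/464 = 75.6%, the organic mix 310/461 = 67.2% → Blend 1
Overall: Blend 1 927/1856 = 49.9%, the organic mix 1262/2548 = 49.5% → Blend 1
Blend 1 wins overall and in every soil group — no reversal.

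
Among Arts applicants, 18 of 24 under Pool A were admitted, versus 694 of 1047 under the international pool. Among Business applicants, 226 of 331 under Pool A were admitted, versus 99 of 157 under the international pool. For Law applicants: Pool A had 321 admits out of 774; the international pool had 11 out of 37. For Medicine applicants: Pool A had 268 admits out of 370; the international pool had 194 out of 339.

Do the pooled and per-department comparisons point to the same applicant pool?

No

Arts: Pool A 18/24 = 75.0%, the international pool 694/1047 = 66.3% → Pool A
Business: Pool A 226/331 = 68.3%, the international pool 99/157 = 63.1% → Pool A
Law: Pool A 321/774 = 41.5%, the international pool 11/37 = 29.7% → Pool A
Medicine: Pool A 268/370 = 72.4%, the international pool 194/339 = 57.2% → Pool A
Overall: Pool A 833/1499 = 55.6%, the international pool 998/1580 = 63.2% → the international pool
Pool A wins each department group but the international pool wins overall — the comparison reverses. Pool A's applicants skew toward Law, which has a lower base rate.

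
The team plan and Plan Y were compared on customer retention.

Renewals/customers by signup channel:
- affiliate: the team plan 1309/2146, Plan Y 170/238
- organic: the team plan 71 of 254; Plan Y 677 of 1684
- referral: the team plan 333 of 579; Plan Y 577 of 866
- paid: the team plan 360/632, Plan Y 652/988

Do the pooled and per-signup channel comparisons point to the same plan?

Affiliate: the team plan 1309/2146 = 61.0%, Plan Y 170/238 = 71.4% → Plan Y
Organic: the team plan 71/254 = 28.0%, Plan Y 677/1684 = 40.2% → Plan Y
Referral: the team plan 333/579 = 57.5%, Plan Y 577/866 = 66.6% → Plan Y
Paid: the team plan 360/632 = 57.0%, Plan Y 652/988 = 66.0% → Plan Y
Overall: the team plan 2073/3611 = 57.4%, Plan Y 2076/3776 = 55.0% → the team plan
Plan Y wins each signup group but the team plan wins overall — the comparison reverses. Plan Y's customers skew toward organic, which has a lower base rate.

No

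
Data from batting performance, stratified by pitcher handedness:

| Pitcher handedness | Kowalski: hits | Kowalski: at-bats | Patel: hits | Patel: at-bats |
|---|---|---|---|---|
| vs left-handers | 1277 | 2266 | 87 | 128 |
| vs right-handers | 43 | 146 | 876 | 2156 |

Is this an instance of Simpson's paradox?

Yes

Vs left-handers: Kowalski 1277/2266 = 56.4%, Patel 87/128 = 68.0% → Patel
Vs right-handers: Kowalski 43/146 = 29.5%, Patel 876/2156 = 40.6% → Patel
Overall: Kowalski 1320/2412 = 54.7%, Patel 963/2284 = 42.2% → Kowalski
Patel wins each pitcher group but Kowalski wins overall — the comparison reverses. Patel's at-bats skew toward vs right-handers, which has a lower base rate.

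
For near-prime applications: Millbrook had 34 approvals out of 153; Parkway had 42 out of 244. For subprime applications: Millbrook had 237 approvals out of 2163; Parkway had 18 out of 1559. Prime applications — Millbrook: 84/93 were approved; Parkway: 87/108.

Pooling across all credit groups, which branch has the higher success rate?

Near-prime: Millbrook 34/153 = 22.2%, Parkway 42/244 = 17.2% → Millbrook
Subprime: Millbrook 237/2163 = 11.0%, Parkway 18/1559 = 1.2% → Millbrook
Prime: Millbrook 84/93 = 90.3%, Parkway 87/108 = 80.6% → Millbrook
Overall: Millbrook 355/2409 = 14.7%, Parkway 147/1911 = 7.7% → Millbrook

Millbrook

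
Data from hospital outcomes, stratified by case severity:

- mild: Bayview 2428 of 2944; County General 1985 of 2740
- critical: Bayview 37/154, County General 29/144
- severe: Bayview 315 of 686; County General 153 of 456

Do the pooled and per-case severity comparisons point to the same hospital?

Yes

Mild: Bayview 2428/2944 = 82.5%, County General 1985/2740 = 72.4% → Bayview
Critical: Bayview 37/154 = 24.0%, County General 29/144 = 20.1% → Bayview
Severe: Bayview 315/686 = 45.9%, County General 153/456 = 33.6% → Bayview
Overall: Bayview 2780/3784 = 73.5%, County General 2167/3340 = 64.9% → Bayview
Bayview wins overall and in every case group — no reversal.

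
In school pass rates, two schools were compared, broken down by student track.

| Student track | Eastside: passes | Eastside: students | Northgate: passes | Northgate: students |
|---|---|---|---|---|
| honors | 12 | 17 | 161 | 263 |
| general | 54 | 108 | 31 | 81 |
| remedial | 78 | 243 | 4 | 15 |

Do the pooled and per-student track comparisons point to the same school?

Honors: Eastside 12/17 = 70.6%, Northgate 161/263 = 61.2% → Eastside
General: Eastside 54/108 = 50.0%, Northgate 31/81 = 38.3% → Eastside
Remedial: Eastside 78/243 = 32.1%, Northgate 4/15 = 26.7% → Eastside
Overall: Eastside 144/368 = 39.1%, Northgate 196/359 = 54.6% → Northgate
Eastside wins each student group but Northgate wins overall — the comparison reverses. Eastside's students skew toward remedial, which has a lower base rate.

No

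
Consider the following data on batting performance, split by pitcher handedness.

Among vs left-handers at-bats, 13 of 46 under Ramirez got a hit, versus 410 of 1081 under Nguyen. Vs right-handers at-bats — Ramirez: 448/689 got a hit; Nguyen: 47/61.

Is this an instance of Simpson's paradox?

Yes

Vs left-handers: Ramirez 13/46 = 28.3%, Nguyen 410/1081 = 37.9% → Nguyen
Vs right-handers: Ramirez 448/689 = 65.0%, Nguyen 47/61 = 77.0% → Nguyen
Overall: Ramirez 461/735 = 62.7%, Nguyen 457/1142 = 40.0% → Ramirez
Nguyen wins each pitcher group but Ramirez wins overall — the comparison reverses. Nguyen's at-bats skew toward vs left-handers, which has a lower base rate.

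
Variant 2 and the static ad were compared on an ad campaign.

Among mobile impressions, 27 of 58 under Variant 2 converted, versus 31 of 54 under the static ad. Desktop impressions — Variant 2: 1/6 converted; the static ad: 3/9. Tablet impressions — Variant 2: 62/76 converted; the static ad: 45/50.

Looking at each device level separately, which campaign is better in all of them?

the static ad

Mobile: Variant 2 27/58 = 46.6%, the static ad 31/54 = 57.4% → the static ad
Desktop: Variant 2 1/6 = 16.7%, the static ad 3/9 = 33.3% → the static ad
Tablet: Variant 2 62/76 = 81.6%, the static ad 45/50 = 90.0% → the static ad
The static ad has the higher rate in all 3 groups.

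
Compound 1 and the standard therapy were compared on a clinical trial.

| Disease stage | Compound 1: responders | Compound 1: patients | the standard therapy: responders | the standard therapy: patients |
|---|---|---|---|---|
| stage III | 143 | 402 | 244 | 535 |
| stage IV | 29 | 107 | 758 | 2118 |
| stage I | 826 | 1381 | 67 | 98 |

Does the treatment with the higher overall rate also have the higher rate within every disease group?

No

Stage III: Compound 1 143/402 = 35.6%, the standard therapy 244/535 = 45.6% → the standard therapy
Stage IV: Compound 1 29/107 = 27.1%, the standard therapy 758/2118 = 35.8% → the standard therapy
Stage I: Compound 1 826/1381 = 59.8%, the standard therapy 67/98 = 68.4% → the standard therapy
Overall: Compound 1 998/1890 = 52.8%, the standard therapy 1069/2751 = 38.9% → Compound 1
The standard therapy wins each disease group but Compound 1 wins overall — the comparison reverses. The standard therapy's patients skew toward stage IV, which has a lower base rate.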